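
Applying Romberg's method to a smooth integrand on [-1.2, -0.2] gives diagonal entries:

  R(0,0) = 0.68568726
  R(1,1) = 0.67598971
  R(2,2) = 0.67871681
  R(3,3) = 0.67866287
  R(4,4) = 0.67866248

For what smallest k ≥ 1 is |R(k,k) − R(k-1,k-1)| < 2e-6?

k = 4

|R(1,1) − R(0,0)| = 0.00969755 ≥ 2e-6
|R(2,2) − R(1,1)| = 0.00272710 ≥ 2e-6
|R(3,3) − R(2,2)| = 0.00005394 ≥ 2e-6
|R(4,4) − R(3,3)| = 0.00000039 < 2e-6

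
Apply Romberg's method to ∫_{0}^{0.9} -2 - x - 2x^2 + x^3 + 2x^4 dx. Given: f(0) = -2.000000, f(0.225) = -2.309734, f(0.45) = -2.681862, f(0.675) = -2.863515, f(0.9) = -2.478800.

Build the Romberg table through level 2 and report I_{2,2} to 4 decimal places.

I_{0,0} (trapezoid, 1 panel, h=0.9000): -2.015460
I_{1,0} (trapezoid, 2 panels, h=0.4500): -2.214568
I_{2,0} (trapezoid, 4 panels, h=0.2250): -2.271265
I_{1,1} = -2.214568 + (-2.214568 − (-2.015460))/3 = -2.280937
I_{2,1} = -2.271265 + (-2.271265 − (-2.214568))/3 = -2.290164
I_{2,2} = -2.290164 + (-2.290164 − (-2.280937))/15 = -2.290779

-2.2908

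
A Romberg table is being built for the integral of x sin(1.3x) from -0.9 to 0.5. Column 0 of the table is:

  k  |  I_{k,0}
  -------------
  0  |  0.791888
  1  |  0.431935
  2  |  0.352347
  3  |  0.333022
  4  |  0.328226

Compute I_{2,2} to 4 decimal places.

0.3267

Richardson extrapolation on the trapezoidal column (denominator 4−1=3):
I_{1,1} = 0.431935 + (0.431935 − 0.791888)/3 = 0.311951
I_{2,1} = (4·0.352347 − 0.431935) / 3 = 0.325818
I_{2,2} = 0.325818 + (0.325818 − 0.311951)/15 = 0.326742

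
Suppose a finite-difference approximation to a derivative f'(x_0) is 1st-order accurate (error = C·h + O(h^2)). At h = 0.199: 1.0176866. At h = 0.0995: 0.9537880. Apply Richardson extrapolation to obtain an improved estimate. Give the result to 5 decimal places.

0.88989

Extrapolated value = (2·A(h/2) − A(h)) / (2 − 1)
= (2·0.9537880 − 1.0176866) / 1
= 0.8898894 / 1 = 0.8898894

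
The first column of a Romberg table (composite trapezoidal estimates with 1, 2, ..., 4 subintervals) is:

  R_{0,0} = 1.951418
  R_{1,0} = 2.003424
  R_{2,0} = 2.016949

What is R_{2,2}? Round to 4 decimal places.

R_{1,1} = (4·2.003424 − 1.951418) / 3 = 2.020759
R_{2,1} = (4·2.016949 − 2.003424) / 3 = 2.021457
R_{2,2} = 2.021457 + (2.021457 − 2.020759)/15 = 2.021504

2.0215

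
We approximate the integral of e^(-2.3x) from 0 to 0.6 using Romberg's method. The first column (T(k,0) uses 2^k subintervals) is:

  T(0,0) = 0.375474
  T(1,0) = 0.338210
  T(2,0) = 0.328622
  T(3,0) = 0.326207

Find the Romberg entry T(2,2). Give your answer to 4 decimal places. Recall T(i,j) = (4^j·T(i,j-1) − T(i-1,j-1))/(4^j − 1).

0.3254

Richardson extrapolation on the trapezoidal column (denominator 4−1=3):
T(1,1) = 0.338210 + (0.338210 − 0.375474)/3 = 0.325789
T(2,1) = (4·0.328622 − 0.338210) / 3 = 0.325426
T(2,2) = (16·0.325426 − 0.325789) / 15 = 0.325402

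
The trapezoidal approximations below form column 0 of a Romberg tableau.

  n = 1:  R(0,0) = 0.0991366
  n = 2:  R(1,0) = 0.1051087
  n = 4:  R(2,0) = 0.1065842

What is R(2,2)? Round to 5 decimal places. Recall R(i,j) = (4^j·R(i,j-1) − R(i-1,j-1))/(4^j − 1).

Richardson extrapolation on the trapezoidal column (denominator 4−1=3):
R(1,1) = (4·0.1051087 − 0.0991366) / 3 = 0.1070994
R(2,1) = 0.1065842 + (0.1065842 − 0.1051087)/3 = 0.1070760
R(2,2) = 0.1070760 + (0.1070760 − 0.1070994)/15 = 0.1070744

0.10707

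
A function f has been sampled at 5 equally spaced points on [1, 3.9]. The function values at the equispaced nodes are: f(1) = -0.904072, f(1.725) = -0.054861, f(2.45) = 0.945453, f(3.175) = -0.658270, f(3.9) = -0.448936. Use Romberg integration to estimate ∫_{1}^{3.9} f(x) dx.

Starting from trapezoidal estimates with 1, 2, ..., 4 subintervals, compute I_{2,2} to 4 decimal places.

I_{0,0} (trapezoid, 1 panel, h=2.9000): -1.961862
I_{1,0} (trapezoid, 2 panels, h=1.4500): 0.389976
I_{2,0} (trapezoid, 4 panels, h=0.7250): -0.322032
I_{1,1} = 0.389976 + (0.389976 − (-1.961862))/3 = 1.173922
I_{2,1} = -0.322032 + (-0.322032 − 0.389976)/3 = -0.559368
I_{2,2} = -0.559368 + (-0.559368 − 1.173922)/15 = -0.674921

-0.6749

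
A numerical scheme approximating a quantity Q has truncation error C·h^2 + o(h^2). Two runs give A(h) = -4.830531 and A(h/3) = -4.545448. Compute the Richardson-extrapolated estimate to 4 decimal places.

Extrapolated value = (9·A(h/3) − A(h)) / (9 − 1)
= (9·(-4.545448) − (-4.830531)) / 8
= -36.078501 / 8 = -4.509813

-4.5098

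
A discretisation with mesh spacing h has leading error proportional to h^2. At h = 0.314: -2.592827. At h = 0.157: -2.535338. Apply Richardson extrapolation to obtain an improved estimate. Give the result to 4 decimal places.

-2.5162

Extrapolated value = (4·A(h/2) − A(h)) / (4 − 1)
= (4·(-2.535338) − (-2.592827)) / 3
= -7.548525 / 3 = -2.516175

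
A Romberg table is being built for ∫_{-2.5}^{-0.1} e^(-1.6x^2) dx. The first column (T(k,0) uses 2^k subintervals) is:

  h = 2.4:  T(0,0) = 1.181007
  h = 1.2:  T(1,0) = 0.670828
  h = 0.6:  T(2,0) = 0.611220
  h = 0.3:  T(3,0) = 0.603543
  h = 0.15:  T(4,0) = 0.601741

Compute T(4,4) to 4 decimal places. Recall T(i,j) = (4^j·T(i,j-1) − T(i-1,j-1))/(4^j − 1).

0.6011

Richardson extrapolation on the trapezoidal column (denominator 4−1=3):
T(1,1) = 0.670828 + (0.670828 − 1.181007)/3 = 0.500768
T(2,1) = (4·0.611220 − 0.670828) / 3 = 0.591351
T(3,1) = 0.603543 + (0.603543 − 0.611220)/3 = 0.600984
T(4,1) = 0.601741 + (0.601741 − 0.603543)/3 = 0.601140
T(2,2) = (16·0.591351 − 0.500768) / 15 = 0.597390
T(3,2) = (16·0.600984 − 0.591351) / 15 = 0.601626
T(4,2) = 0.601140 + (0.601140 − 0.600984)/15 = 0.601150
T(3,3) = 0.601626 + (0.601626 − 0.597390)/63 = 0.601693
T(4,3) = 0.601150 + (0.601150 − 0.601626)/63 = 0.601142
T(4,4) = 0.601142 + (0.601142 − 0.601693)/255 = 0.601140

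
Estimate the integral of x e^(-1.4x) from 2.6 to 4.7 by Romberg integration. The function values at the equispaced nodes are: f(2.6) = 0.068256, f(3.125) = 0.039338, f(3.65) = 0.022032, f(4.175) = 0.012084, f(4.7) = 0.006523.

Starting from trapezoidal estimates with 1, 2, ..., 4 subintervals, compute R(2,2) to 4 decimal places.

R(0,0) (trapezoid, 1 panel, h=2.1000): 0.078518
R(1,0) (trapezoid, 2 panels, h=1.0500): 0.062393
R(2,0) (trapezoid, 4 panels, h=0.5250): 0.058193
R(1,1) = 0.062393 + (0.062393 − 0.078518)/3 = 0.057018
R(2,1) = 0.058193 + (0.058193 − 0.062393)/3 = 0.056793
R(2,2) = 0.056793 + (0.056793 − 0.057018)/15 = 0.056778

0.0568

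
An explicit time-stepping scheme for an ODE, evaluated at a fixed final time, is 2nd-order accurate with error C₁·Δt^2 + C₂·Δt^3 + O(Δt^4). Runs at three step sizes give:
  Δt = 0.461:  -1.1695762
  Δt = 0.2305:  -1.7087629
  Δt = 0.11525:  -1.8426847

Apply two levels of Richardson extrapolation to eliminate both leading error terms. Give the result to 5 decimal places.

-1.88716

First eliminate the Δt^2 term (factor 2^2 = 4):
  B₁ = (4·(-1.7087629) − (-1.1695762))/3 = -1.8884918
  B₂ = (4·(-1.8426847) − (-1.7087629))/3 = -1.8873253
Then eliminate the Δt^3 term (factor 2^3 = 8):
  (8·(-1.8873253) − (-1.8884918))/7 = -1.8871587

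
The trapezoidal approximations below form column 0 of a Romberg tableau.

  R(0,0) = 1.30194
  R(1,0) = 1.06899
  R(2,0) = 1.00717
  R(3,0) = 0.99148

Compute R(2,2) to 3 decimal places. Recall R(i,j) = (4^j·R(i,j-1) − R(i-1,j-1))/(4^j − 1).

R(1,1) = 1.06899 + (1.06899 − 1.30194)/3 = 0.99134
R(2,1) = (4·1.00717 − 1.06899) / 3 = 0.98656
R(2,2) = (16·0.98656 − 0.99134) / 15 = 0.98624

0.986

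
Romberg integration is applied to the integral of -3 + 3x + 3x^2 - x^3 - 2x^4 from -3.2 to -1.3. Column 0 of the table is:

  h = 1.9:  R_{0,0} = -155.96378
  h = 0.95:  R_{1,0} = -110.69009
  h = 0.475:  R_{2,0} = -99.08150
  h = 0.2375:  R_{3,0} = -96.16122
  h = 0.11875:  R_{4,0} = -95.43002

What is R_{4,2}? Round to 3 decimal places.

Richardson extrapolation on the trapezoidal column (denominator 4−1=3):
R_{3,1} = (4·(-96.16122) − (-99.08150)) / 3 = -95.18779
R_{4,1} = -95.43002 + (-95.43002 − (-96.16122))/3 = -95.18629
R_{4,2} = -95.18629 + (-95.18629 − (-95.18779))/15 = -95.18619

-95.186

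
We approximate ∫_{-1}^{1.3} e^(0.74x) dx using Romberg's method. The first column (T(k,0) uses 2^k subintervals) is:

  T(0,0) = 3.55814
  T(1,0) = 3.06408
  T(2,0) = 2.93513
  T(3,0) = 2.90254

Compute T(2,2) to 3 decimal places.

Richardson extrapolation on the trapezoidal column (denominator 4−1=3):
T(1,1) = 3.06408 + (3.06408 − 3.55814)/3 = 2.89939
T(2,1) = (4·2.93513 − 3.06408) / 3 = 2.89215
T(2,2) = (16·2.89215 − 2.89939) / 15 = 2.89167

2.892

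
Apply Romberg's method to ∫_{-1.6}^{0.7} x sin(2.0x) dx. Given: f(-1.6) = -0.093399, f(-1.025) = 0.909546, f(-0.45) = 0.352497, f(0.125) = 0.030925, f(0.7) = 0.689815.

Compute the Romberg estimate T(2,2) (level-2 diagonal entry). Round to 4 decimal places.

T(0,0) (trapezoid, 1 panel, h=2.3000): 0.685878
T(1,0) (trapezoid, 2 panels, h=1.1500): 0.748311
T(2,0) (trapezoid, 4 panels, h=0.5750): 0.914926
T(1,1) = 0.748311 + (0.748311 − 0.685878)/3 = 0.769122
T(2,1) = 0.914926 + (0.914926 − 0.748311)/3 = 0.970464
T(2,2) = 0.970464 + (0.970464 − 0.769122)/15 = 0.983887

0.9839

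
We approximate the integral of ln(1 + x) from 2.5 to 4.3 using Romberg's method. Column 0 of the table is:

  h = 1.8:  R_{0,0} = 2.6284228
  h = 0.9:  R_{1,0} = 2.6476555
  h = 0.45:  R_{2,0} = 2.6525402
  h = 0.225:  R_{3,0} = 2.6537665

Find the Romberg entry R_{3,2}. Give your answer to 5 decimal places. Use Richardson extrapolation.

R_{2,1} = (4·2.6525402 − 2.6476555) / 3 = 2.6541684
R_{3,1} = (4·2.6537665 − 2.6525402) / 3 = 2.6541753
R_{3,2} = 2.6541753 + (2.6541753 − 2.6541684)/15 = 2.6541758
(Column j=1 coincides with Simpson's rule on the same nodes.)

2.65418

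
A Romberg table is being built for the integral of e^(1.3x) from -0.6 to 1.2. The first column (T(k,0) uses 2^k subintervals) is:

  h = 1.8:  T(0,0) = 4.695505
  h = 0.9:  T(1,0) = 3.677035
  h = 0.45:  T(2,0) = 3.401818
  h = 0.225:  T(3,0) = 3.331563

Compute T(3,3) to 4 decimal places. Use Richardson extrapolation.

T(1,1) = 3.677035 + (3.677035 − 4.695505)/3 = 3.337545
T(2,1) = (4·3.401818 − 3.677035) / 3 = 3.310079
T(3,1) = (4·3.331563 − 3.401818) / 3 = 3.308145
T(2,2) = 3.310079 + (3.310079 − 3.337545)/15 = 3.308248
T(3,2) = 3.308145 + (3.308145 − 3.310079)/15 = 3.308016
T(3,3) = 3.308016 + (3.308016 − 3.308248)/63 = 3.308012

3.3080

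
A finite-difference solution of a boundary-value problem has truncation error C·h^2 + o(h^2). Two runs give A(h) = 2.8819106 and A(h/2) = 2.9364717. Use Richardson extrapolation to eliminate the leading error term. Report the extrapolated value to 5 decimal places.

The leading error scales as h^2; refining by a factor of 2 reduces it by 2^2 = 4.
Extrapolated value = (4·A(h/2) − A(h)) / (4 − 1)
= (4·2.9364717 − 2.8819106) / 3
= 8.8639762 / 3 = 2.9546587

2.95466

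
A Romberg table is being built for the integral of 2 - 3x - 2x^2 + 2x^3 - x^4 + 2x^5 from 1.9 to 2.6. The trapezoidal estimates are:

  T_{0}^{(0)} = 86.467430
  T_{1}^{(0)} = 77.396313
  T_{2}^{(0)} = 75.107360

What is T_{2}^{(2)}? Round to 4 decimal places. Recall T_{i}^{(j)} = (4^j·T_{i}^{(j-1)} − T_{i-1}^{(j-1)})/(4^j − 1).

T_{1}^{(1)} = (4·77.396313 − 86.467430) / 3 = 74.372607
T_{2}^{(1)} = 75.107360 + (75.107360 − 77.396313)/3 = 74.344376
T_{2}^{(2)} = (16·74.344376 − 74.372607) / 15 = 74.342494
(Column j=1 coincides with Simpson's rule on the same nodes.)

74.3425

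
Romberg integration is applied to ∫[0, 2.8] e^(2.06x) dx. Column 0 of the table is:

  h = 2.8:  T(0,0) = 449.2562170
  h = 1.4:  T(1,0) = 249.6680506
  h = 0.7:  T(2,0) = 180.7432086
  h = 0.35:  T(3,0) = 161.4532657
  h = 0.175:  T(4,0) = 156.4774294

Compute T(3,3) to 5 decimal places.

154.82066

T(1,1) = 249.6680506 + (249.6680506 − 449.2562170)/3 = 183.1386618
T(2,1) = (4·180.7432086 − 249.6680506) / 3 = 157.7682613
T(3,1) = (4·161.4532657 − 180.7432086) / 3 = 155.0232847
T(2,2) = 157.7682613 + (157.7682613 − 183.1386618)/15 = 156.0769013
T(3,2) = 155.0232847 + (155.0232847 − 157.7682613)/15 = 154.8402863
T(3,3) = (64·154.8402863 − 156.0769013) / 63 = 154.8206575
(Column j=1 coincides with Simpson's rule on the same nodes.)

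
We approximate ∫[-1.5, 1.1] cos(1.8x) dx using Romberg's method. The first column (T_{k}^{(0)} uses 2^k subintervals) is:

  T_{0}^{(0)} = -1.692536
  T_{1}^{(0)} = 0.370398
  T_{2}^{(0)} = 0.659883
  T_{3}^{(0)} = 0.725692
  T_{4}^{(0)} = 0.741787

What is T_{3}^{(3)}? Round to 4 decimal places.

0.7472

Richardson extrapolation on the trapezoidal column (denominator 4−1=3):
T_{1}^{(1)} = (4·0.370398 − (-1.692536)) / 3 = 1.058043
T_{2}^{(1)} = (4·0.659883 − 0.370398) / 3 = 0.756378
T_{3}^{(1)} = 0.725692 + (0.725692 − 0.659883)/3 = 0.747628
T_{2}^{(2)} = 0.756378 + (0.756378 − 1.058043)/15 = 0.736267
T_{3}^{(2)} = (16·0.747628 − 0.756378) / 15 = 0.747045
T_{3}^{(3)} = (64·0.747045 − 0.736267) / 63 = 0.747216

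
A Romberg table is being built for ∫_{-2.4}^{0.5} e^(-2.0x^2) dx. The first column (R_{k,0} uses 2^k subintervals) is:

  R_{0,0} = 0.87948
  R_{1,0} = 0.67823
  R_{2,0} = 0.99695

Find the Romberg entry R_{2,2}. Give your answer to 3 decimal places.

1.136

Richardson extrapolation on the trapezoidal column (denominator 4−1=3):
R_{1,1} = 0.67823 + (0.67823 − 0.87948)/3 = 0.61115
R_{2,1} = (4·0.99695 − 0.67823) / 3 = 1.10319
R_{2,2} = (16·1.10319 − 0.61115) / 15 = 1.13599
(Column j=1 coincides with Simpson's rule on the same nodes.)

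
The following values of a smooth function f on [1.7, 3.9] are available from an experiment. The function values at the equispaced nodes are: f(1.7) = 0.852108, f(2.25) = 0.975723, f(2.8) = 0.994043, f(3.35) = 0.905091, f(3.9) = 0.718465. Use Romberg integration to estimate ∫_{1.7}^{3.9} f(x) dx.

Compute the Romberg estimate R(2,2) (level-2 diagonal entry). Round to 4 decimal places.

R(0,0) (trapezoid, 1 panel, h=2.2000): 1.727630
R(1,0) (trapezoid, 2 panels, h=1.1000): 1.957262
R(2,0) (trapezoid, 4 panels, h=0.5500): 2.013079
R(1,1) = 1.957262 + (1.957262 − 1.727630)/3 = 2.033806
R(2,1) = 2.013079 + (2.013079 − 1.957262)/3 = 2.031685
R(2,2) = 2.031685 + (2.031685 − 2.033806)/15 = 2.031544

2.0315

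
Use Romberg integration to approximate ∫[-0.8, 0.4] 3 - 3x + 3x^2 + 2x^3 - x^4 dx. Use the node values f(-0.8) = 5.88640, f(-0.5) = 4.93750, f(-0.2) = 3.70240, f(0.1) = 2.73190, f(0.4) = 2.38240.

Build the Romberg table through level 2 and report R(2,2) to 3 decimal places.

4.636

R(0,0) (trapezoid, 1 panel, h=1.2000): 4.96128
R(1,0) (trapezoid, 2 panels, h=0.6000): 4.70208
R(2,0) (trapezoid, 4 panels, h=0.3000): 4.65186
R(1,1) = 4.70208 + (4.70208 − 4.96128)/3 = 4.61568
R(2,1) = 4.65186 + (4.65186 − 4.70208)/3 = 4.63512
R(2,2) = 4.63512 + (4.63512 − 4.61568)/15 = 4.63642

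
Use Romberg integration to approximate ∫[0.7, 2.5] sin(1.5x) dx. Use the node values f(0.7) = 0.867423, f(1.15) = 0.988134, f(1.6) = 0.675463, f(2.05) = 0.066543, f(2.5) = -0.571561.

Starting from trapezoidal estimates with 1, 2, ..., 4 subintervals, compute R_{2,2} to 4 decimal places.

R_{0,0} (trapezoid, 1 panel, h=1.8000): 0.266276
R_{1,0} (trapezoid, 2 panels, h=0.9000): 0.741055
R_{2,0} (trapezoid, 4 panels, h=0.4500): 0.845132
R_{1,1} = 0.741055 + (0.741055 − 0.266276)/3 = 0.899315
R_{2,1} = 0.845132 + (0.845132 − 0.741055)/3 = 0.879824
R_{2,2} = 0.879824 + (0.879824 − 0.899315)/15 = 0.878525

0.8785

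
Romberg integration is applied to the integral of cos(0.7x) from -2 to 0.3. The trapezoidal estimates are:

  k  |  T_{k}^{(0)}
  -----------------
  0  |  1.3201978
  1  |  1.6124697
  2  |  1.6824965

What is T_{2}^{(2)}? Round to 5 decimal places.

1.70557

T_{1}^{(1)} = (4·1.6124697 − 1.3201978) / 3 = 1.7098937
T_{2}^{(1)} = 1.6824965 + (1.6824965 − 1.6124697)/3 = 1.7058388
T_{2}^{(2)} = 1.7058388 + (1.7058388 − 1.7098937)/15 = 1.7055685
(Column j=1 coincides with Simpson's rule on the same nodes.)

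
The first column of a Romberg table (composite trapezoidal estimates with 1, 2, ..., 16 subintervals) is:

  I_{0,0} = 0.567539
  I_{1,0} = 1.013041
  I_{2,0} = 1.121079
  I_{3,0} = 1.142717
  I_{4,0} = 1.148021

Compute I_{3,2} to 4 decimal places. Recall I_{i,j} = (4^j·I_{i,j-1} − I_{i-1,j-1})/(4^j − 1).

I_{2,1} = (4·1.121079 − 1.013041) / 3 = 1.157092
I_{3,1} = 1.142717 + (1.142717 − 1.121079)/3 = 1.149930
I_{3,2} = (16·1.149930 − 1.157092) / 15 = 1.149453

1.1495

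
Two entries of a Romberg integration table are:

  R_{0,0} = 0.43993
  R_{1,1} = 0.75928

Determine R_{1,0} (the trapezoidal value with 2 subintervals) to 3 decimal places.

0.679

From R_{1,1} = (4·R_{1,0} − R_{0,0})/3, solve for R_{1,0}:
4·R_{1,0} = 3·0.75928 + 0.43993 = 2.71777
R_{1,0} = 0.67944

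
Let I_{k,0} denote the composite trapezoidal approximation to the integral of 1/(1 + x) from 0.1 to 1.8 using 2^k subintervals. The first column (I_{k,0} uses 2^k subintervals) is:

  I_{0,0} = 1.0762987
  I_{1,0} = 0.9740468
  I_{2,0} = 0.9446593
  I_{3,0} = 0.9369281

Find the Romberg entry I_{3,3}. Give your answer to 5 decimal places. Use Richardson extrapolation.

I_{1,1} = (4·0.9740468 − 1.0762987) / 3 = 0.9399628
I_{2,1} = 0.9446593 + (0.9446593 − 0.9740468)/3 = 0.9348635
I_{3,1} = 0.9369281 + (0.9369281 − 0.9446593)/3 = 0.9343510
I_{2,2} = 0.9348635 + (0.9348635 − 0.9399628)/15 = 0.9345235
I_{3,2} = (16·0.9343510 − 0.9348635) / 15 = 0.9343168
I_{3,3} = 0.9343168 + (0.9343168 − 0.9345235)/63 = 0.9343135

0.93431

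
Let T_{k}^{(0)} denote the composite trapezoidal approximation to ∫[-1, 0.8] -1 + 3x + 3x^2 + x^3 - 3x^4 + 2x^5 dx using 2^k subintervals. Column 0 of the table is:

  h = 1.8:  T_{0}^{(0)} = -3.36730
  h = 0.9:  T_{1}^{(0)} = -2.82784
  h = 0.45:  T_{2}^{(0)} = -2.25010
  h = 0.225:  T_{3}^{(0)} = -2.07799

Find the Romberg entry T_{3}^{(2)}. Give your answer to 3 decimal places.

-2.018

Richardson extrapolation on the trapezoidal column (denominator 4−1=3):
T_{2}^{(1)} = (4·(-2.25010) − (-2.82784)) / 3 = -2.05752
T_{3}^{(1)} = -2.07799 + (-2.07799 − (-2.25010))/3 = -2.02062
T_{3}^{(2)} = (16·(-2.02062) − (-2.05752)) / 15 = -2.01816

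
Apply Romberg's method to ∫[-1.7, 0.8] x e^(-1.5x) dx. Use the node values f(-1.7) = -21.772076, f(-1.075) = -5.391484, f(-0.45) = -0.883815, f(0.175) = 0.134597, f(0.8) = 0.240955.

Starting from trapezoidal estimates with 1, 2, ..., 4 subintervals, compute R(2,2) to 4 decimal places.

R(0,0) (trapezoid, 1 panel, h=2.5000): -26.913901
R(1,0) (trapezoid, 2 panels, h=1.2500): -14.561719
R(2,0) (trapezoid, 4 panels, h=0.6250): -10.566414
R(1,1) = -14.561719 + (-14.561719 − (-26.913901))/3 = -10.444325
R(2,1) = -10.566414 + (-10.566414 − (-14.561719))/3 = -9.234646
R(2,2) = -9.234646 + (-9.234646 − (-10.444325))/15 = -9.154001

-9.1540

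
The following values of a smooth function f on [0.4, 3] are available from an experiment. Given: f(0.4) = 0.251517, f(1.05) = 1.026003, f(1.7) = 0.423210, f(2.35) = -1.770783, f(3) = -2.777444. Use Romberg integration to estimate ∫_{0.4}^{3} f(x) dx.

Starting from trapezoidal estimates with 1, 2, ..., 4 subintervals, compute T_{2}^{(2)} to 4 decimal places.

-1.0526

T_{0}^{(0)} (trapezoid, 1 panel, h=2.6000): -3.283705
T_{1}^{(0)} (trapezoid, 2 panels, h=1.3000): -1.091680
T_{2}^{(0)} (trapezoid, 4 panels, h=0.6500): -1.029947
T_{1}^{(1)} = -1.091680 + (-1.091680 − (-3.283705))/3 = -0.361005
T_{2}^{(1)} = -1.029947 + (-1.029947 − (-1.091680))/3 = -1.009369
T_{2}^{(2)} = -1.009369 + (-1.009369 − (-0.361005))/15 = -1.052593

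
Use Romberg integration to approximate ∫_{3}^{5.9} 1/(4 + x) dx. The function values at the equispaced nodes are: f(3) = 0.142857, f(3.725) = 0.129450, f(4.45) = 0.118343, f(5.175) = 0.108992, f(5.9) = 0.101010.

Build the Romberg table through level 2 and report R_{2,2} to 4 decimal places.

0.3466

R_{0,0} (trapezoid, 1 panel, h=2.9000): 0.353607
R_{1,0} (trapezoid, 2 panels, h=1.4500): 0.348401
R_{2,0} (trapezoid, 4 panels, h=0.7250): 0.347071
R_{1,1} = 0.348401 + (0.348401 − 0.353607)/3 = 0.346666
R_{2,1} = 0.347071 + (0.347071 − 0.348401)/3 = 0.346628
R_{2,2} = 0.346628 + (0.346628 − 0.346666)/15 = 0.346625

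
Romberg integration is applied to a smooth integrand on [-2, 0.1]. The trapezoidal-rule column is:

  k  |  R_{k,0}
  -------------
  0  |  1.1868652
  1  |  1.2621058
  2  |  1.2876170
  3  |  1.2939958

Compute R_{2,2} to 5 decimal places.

1.29672

Richardson extrapolation on the trapezoidal column (denominator 4−1=3):
R_{1,1} = (4·1.2621058 − 1.1868652) / 3 = 1.2871860
R_{2,1} = (4·1.2876170 − 1.2621058) / 3 = 1.2961207
R_{2,2} = 1.2961207 + (1.2961207 − 1.2871860)/15 = 1.2967163
(Column j=1 coincides with Simpson's rule on the same nodes.)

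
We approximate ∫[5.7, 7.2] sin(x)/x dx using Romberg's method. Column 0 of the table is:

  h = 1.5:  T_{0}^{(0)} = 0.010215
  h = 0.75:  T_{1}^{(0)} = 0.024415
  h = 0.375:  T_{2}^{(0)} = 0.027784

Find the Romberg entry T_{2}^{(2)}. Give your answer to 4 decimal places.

0.0289

Richardson extrapolation on the trapezoidal column (denominator 4−1=3):
T_{1}^{(1)} = 0.024415 + (0.024415 − 0.010215)/3 = 0.029148
T_{2}^{(1)} = (4·0.027784 − 0.024415) / 3 = 0.028907
T_{2}^{(2)} = (16·0.028907 − 0.029148) / 15 = 0.028891
(Column j=1 coincides with Simpson's rule on the same nodes.)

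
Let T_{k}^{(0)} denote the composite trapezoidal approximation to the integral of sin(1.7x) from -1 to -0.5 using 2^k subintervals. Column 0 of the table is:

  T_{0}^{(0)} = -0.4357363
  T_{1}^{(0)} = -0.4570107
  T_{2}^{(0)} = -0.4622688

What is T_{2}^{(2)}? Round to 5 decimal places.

-0.46402

Richardson extrapolation on the trapezoidal column (denominator 4−1=3):
T_{1}^{(1)} = -0.4570107 + (-0.4570107 − (-0.4357363))/3 = -0.4641022
T_{2}^{(1)} = (4·(-0.4622688) − (-0.4570107)) / 3 = -0.4640215
T_{2}^{(2)} = (16·(-0.4640215) − (-0.4641022)) / 15 = -0.4640161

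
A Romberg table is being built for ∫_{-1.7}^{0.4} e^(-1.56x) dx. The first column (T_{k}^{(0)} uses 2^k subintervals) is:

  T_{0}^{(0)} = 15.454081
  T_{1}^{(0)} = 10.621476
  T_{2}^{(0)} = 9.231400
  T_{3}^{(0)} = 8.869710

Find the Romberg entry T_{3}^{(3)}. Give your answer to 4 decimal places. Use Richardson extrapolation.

T_{1}^{(1)} = 10.621476 + (10.621476 − 15.454081)/3 = 9.010608
T_{2}^{(1)} = (4·9.231400 − 10.621476) / 3 = 8.768041
T_{3}^{(1)} = 8.869710 + (8.869710 − 9.231400)/3 = 8.749147
T_{2}^{(2)} = (16·8.768041 − 9.010608) / 15 = 8.751870
T_{3}^{(2)} = (16·8.749147 − 8.768041) / 15 = 8.747887
T_{3}^{(3)} = (64·8.747887 − 8.751870) / 63 = 8.747824
(Column j=1 coincides with Simpson's rule on the same nodes.)

8.7478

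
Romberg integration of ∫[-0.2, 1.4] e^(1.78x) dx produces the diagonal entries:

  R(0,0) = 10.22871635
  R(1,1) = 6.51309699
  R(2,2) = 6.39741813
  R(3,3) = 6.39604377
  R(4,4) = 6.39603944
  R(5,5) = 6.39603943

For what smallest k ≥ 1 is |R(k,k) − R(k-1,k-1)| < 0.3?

k = 2

|R(1,1) − R(0,0)| = 3.71561936 ≥ 0.3
|R(2,2) − R(1,1)| = 0.11567886 < 0.3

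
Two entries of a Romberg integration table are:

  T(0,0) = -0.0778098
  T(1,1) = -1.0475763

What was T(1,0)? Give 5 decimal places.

From T(1,1) = (4·T(1,0) − T(0,0))/3, solve for T(1,0):
4·T(1,0) = 3·(-1.0475763) + (-0.0778098) = -3.2205387
T(1,0) = -0.8051347

-0.80513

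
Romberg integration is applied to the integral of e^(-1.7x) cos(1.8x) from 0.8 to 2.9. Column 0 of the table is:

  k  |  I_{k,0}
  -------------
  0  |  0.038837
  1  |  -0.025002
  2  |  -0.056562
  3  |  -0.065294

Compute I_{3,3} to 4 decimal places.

Richardson extrapolation on the trapezoidal column (denominator 4−1=3):
I_{1,1} = -0.025002 + (-0.025002 − 0.038837)/3 = -0.046282
I_{2,1} = -0.056562 + (-0.056562 − (-0.025002))/3 = -0.067082
I_{3,1} = (4·(-0.065294) − (-0.056562)) / 3 = -0.068205
I_{2,2} = -0.067082 + (-0.067082 − (-0.046282))/15 = -0.068469
I_{3,2} = (16·(-0.068205) − (-0.067082)) / 15 = -0.068280
I_{3,3} = -0.068280 + (-0.068280 − (-0.068469))/63 = -0.068277

-0.0683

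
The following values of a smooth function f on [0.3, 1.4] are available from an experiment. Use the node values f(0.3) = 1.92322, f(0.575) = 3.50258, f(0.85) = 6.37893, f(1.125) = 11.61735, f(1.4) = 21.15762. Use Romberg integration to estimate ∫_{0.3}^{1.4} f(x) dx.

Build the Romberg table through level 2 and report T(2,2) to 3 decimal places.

8.824

T(0,0) (trapezoid, 1 panel, h=1.1000): 12.69446
T(1,0) (trapezoid, 2 panels, h=0.5500): 9.85564
T(2,0) (trapezoid, 4 panels, h=0.2750): 9.08580
T(1,1) = 9.85564 + (9.85564 − 12.69446)/3 = 8.90937
T(2,1) = 9.08580 + (9.08580 − 9.85564)/3 = 8.82919
T(2,2) = 8.82919 + (8.82919 − 8.90937)/15 = 8.82384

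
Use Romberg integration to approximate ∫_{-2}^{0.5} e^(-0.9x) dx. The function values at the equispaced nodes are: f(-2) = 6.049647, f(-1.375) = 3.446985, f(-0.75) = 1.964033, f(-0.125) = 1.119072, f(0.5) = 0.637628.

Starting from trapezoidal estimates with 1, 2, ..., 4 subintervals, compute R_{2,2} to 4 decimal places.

6.0137

R_{0,0} (trapezoid, 1 panel, h=2.5000): 8.359094
R_{1,0} (trapezoid, 2 panels, h=1.2500): 6.634588
R_{2,0} (trapezoid, 4 panels, h=0.6250): 6.171080
R_{1,1} = 6.634588 + (6.634588 − 8.359094)/3 = 6.059753
R_{2,1} = 6.171080 + (6.171080 − 6.634588)/3 = 6.016577
R_{2,2} = 6.016577 + (6.016577 − 6.059753)/15 = 6.013699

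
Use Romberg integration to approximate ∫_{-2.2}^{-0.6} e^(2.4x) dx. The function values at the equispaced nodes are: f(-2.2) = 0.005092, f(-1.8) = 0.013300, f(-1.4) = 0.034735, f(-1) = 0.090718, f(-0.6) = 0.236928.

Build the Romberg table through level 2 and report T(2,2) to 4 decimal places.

T(0,0) (trapezoid, 1 panel, h=1.6000): 0.193616
T(1,0) (trapezoid, 2 panels, h=0.8000): 0.124596
T(2,0) (trapezoid, 4 panels, h=0.4000): 0.103905
T(1,1) = 0.124596 + (0.124596 − 0.193616)/3 = 0.101589
T(2,1) = 0.103905 + (0.103905 − 0.124596)/3 = 0.097008
T(2,2) = 0.097008 + (0.097008 − 0.101589)/15 = 0.096703

0.0967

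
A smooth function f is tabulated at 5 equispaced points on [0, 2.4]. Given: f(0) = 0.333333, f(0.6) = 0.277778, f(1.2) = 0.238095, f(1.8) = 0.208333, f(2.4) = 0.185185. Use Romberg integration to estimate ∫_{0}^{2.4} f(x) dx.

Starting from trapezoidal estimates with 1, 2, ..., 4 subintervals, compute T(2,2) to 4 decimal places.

T(0,0) (trapezoid, 1 panel, h=2.4000): 0.622222
T(1,0) (trapezoid, 2 panels, h=1.2000): 0.596825
T(2,0) (trapezoid, 4 panels, h=0.6000): 0.590079
T(1,1) = 0.596825 + (0.596825 − 0.622222)/3 = 0.588359
T(2,1) = 0.590079 + (0.590079 − 0.596825)/3 = 0.587830
T(2,2) = 0.587830 + (0.587830 − 0.588359)/15 = 0.587795

0.5878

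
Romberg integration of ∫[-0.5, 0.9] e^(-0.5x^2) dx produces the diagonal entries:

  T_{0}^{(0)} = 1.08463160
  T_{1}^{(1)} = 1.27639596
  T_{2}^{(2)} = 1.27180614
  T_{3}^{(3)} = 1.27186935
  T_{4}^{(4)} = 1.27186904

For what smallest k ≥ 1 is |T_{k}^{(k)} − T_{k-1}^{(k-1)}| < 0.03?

k = 2

|T_{1}^{(1)} − T_{0}^{(0)}| = 0.19176436 ≥ 0.03
|T_{2}^{(2)} − T_{1}^{(1)}| = 0.00458982 < 0.03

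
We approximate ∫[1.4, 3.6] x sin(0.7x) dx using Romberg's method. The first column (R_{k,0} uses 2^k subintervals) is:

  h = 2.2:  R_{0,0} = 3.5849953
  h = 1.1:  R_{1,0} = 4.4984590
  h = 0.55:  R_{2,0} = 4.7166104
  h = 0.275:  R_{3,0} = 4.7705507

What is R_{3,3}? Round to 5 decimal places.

4.78848

Richardson extrapolation on the trapezoidal column (denominator 4−1=3):
R_{1,1} = 4.4984590 + (4.4984590 − 3.5849953)/3 = 4.8029469
R_{2,1} = 4.7166104 + (4.7166104 − 4.4984590)/3 = 4.7893275
R_{3,1} = (4·4.7705507 − 4.7166104) / 3 = 4.7885308
R_{2,2} = 4.7893275 + (4.7893275 − 4.8029469)/15 = 4.7884195
R_{3,2} = (16·4.7885308 − 4.7893275) / 15 = 4.7884777
R_{3,3} = (64·4.7884777 − 4.7884195) / 63 = 4.7884786
(Column j=1 coincides with Simpson's rule on the same nodes.)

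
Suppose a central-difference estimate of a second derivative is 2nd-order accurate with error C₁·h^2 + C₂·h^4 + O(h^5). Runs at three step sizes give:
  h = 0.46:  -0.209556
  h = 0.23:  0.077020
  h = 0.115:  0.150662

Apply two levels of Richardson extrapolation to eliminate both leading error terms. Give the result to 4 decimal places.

First eliminate the h^2 term (factor 2^2 = 4):
  B₁ = (4·0.077020 − (-0.209556))/3 = 0.172545
  B₂ = (4·0.150662 − 0.077020)/3 = 0.175209
Then eliminate the h^4 term (factor 2^4 = 16):
  (16·0.175209 − 0.172545)/15 = 0.175387

0.1754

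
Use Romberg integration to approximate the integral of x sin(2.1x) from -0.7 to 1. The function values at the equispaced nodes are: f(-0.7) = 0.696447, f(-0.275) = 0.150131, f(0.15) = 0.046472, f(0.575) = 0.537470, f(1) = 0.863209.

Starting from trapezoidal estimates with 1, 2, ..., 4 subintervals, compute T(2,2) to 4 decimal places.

0.6324

T(0,0) (trapezoid, 1 panel, h=1.7000): 1.325708
T(1,0) (trapezoid, 2 panels, h=0.8500): 0.702355
T(2,0) (trapezoid, 4 panels, h=0.4250): 0.643408
T(1,1) = 0.702355 + (0.702355 − 1.325708)/3 = 0.494571
T(2,1) = 0.643408 + (0.643408 − 0.702355)/3 = 0.623759
T(2,2) = 0.623759 + (0.623759 − 0.494571)/15 = 0.632372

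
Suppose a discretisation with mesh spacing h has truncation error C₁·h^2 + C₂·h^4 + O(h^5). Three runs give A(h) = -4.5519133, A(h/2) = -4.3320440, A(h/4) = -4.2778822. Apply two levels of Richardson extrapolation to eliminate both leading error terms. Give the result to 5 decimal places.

First eliminate the h^2 term (factor 2^2 = 4):
  B₁ = (4·(-4.3320440) − (-4.5519133))/3 = -4.2587542
  B₂ = (4·(-4.2778822) − (-4.3320440))/3 = -4.2598283
Then eliminate the h^4 term (factor 2^4 = 16):
  (16·(-4.2598283) − (-4.2587542))/15 = -4.2598999

-4.25990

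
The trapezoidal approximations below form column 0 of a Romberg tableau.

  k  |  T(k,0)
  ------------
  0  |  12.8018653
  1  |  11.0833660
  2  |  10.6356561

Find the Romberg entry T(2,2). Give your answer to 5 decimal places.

Richardson extrapolation on the trapezoidal column (denominator 4−1=3):
T(1,1) = (4·11.0833660 − 12.8018653) / 3 = 10.5105329
T(2,1) = (4·10.6356561 − 11.0833660) / 3 = 10.4864195
T(2,2) = (16·10.4864195 − 10.5105329) / 15 = 10.4848119

10.48481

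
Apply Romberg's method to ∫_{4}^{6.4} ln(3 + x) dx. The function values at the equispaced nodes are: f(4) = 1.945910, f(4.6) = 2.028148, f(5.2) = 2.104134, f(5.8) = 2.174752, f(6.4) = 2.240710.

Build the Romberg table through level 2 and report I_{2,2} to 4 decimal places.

I_{0,0} (trapezoid, 1 panel, h=2.4000): 5.023944
I_{1,0} (trapezoid, 2 panels, h=1.2000): 5.036933
I_{2,0} (trapezoid, 4 panels, h=0.6000): 5.040206
I_{1,1} = 5.036933 + (5.036933 − 5.023944)/3 = 5.041263
I_{2,1} = 5.040206 + (5.040206 − 5.036933)/3 = 5.041297
I_{2,2} = 5.041297 + (5.041297 − 5.041263)/15 = 5.041299

5.0413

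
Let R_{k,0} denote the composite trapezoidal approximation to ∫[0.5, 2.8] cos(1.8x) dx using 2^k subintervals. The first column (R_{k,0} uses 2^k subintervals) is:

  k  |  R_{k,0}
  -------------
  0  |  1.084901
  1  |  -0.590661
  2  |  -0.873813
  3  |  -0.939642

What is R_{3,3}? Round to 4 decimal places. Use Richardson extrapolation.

-0.9612

Richardson extrapolation on the trapezoidal column (denominator 4−1=3):
R_{1,1} = (4·(-0.590661) − 1.084901) / 3 = -1.149182
R_{2,1} = (4·(-0.873813) − (-0.590661)) / 3 = -0.968197
R_{3,1} = (4·(-0.939642) − (-0.873813)) / 3 = -0.961585
R_{2,2} = -0.968197 + (-0.968197 − (-1.149182))/15 = -0.956131
R_{3,2} = (16·(-0.961585) − (-0.968197)) / 15 = -0.961144
R_{3,3} = -0.961144 + (-0.961144 − (-0.956131))/63 = -0.961224
(Column j=1 coincides with Simpson's rule on the same nodes.)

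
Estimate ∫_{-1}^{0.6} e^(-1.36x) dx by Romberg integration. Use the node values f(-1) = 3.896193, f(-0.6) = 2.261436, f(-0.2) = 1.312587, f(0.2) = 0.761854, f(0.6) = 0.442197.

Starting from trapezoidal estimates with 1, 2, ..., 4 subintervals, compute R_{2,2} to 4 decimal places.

2.5398

R_{0,0} (trapezoid, 1 panel, h=1.6000): 3.470712
R_{1,0} (trapezoid, 2 panels, h=0.8000): 2.785426
R_{2,0} (trapezoid, 4 panels, h=0.4000): 2.602029
R_{1,1} = 2.785426 + (2.785426 − 3.470712)/3 = 2.556997
R_{2,1} = 2.602029 + (2.602029 − 2.785426)/3 = 2.540897
R_{2,2} = 2.540897 + (2.540897 − 2.556997)/15 = 2.539824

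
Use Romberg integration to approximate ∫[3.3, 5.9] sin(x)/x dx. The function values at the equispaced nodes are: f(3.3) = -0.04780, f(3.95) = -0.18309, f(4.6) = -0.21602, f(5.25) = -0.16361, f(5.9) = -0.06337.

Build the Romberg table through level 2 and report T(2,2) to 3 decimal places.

-0.418

T(0,0) (trapezoid, 1 panel, h=2.6000): -0.14452
T(1,0) (trapezoid, 2 panels, h=1.3000): -0.35309
T(2,0) (trapezoid, 4 panels, h=0.6500): -0.40190
T(1,1) = -0.35309 + (-0.35309 − (-0.14452))/3 = -0.42261
T(2,1) = -0.40190 + (-0.40190 − (-0.35309))/3 = -0.41817
T(2,2) = -0.41817 + (-0.41817 − (-0.42261))/15 = -0.41787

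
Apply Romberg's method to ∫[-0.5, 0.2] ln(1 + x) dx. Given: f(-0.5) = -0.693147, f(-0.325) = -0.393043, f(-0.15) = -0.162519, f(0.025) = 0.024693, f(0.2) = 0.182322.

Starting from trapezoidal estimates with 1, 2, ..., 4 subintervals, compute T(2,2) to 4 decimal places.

-0.1347

T(0,0) (trapezoid, 1 panel, h=0.7000): -0.178789
T(1,0) (trapezoid, 2 panels, h=0.3500): -0.146276
T(2,0) (trapezoid, 4 panels, h=0.1750): -0.137599
T(1,1) = -0.146276 + (-0.146276 − (-0.178789))/3 = -0.135438
T(2,1) = -0.137599 + (-0.137599 − (-0.146276))/3 = -0.134707
T(2,2) = -0.134707 + (-0.134707 − (-0.135438))/15 = -0.134658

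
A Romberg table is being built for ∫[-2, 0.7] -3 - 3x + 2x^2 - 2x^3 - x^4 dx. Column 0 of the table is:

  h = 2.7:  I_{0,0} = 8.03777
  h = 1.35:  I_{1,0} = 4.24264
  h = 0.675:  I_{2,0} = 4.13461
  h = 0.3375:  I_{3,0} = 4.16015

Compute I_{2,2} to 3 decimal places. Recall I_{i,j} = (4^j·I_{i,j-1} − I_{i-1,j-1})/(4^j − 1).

4.173

Richardson extrapolation on the trapezoidal column (denominator 4−1=3):
I_{1,1} = (4·4.24264 − 8.03777) / 3 = 2.97760
I_{2,1} = (4·4.13461 − 4.24264) / 3 = 4.09860
I_{2,2} = 4.09860 + (4.09860 − 2.97760)/15 = 4.17333
(Column j=1 coincides with Simpson's rule on the same nodes.)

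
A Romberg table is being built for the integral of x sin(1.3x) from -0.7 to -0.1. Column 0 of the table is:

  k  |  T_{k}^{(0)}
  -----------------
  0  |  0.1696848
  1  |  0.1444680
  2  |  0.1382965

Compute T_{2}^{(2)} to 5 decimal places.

Richardson extrapolation on the trapezoidal column (denominator 4−1=3):
T_{1}^{(1)} = (4·0.1444680 − 0.1696848) / 3 = 0.1360624
T_{2}^{(1)} = 0.1382965 + (0.1382965 − 0.1444680)/3 = 0.1362393
T_{2}^{(2)} = 0.1362393 + (0.1362393 − 0.1360624)/15 = 0.1362511

0.13625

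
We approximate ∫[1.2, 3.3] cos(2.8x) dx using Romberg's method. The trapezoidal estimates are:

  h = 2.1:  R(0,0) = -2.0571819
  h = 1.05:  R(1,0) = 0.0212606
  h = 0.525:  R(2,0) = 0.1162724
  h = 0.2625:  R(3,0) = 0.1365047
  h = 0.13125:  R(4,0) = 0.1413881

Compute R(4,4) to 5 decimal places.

0.14300

R(1,1) = 0.0212606 + (0.0212606 − (-2.0571819))/3 = 0.7140748
R(2,1) = 0.1162724 + (0.1162724 − 0.0212606)/3 = 0.1479430
R(3,1) = 0.1365047 + (0.1365047 − 0.1162724)/3 = 0.1432488
R(4,1) = (4·0.1413881 − 0.1365047) / 3 = 0.1430159
R(2,2) = 0.1479430 + (0.1479430 − 0.7140748)/15 = 0.1102009
R(3,2) = 0.1432488 + (0.1432488 − 0.1479430)/15 = 0.1429359
R(4,2) = 0.1430159 + (0.1430159 − 0.1432488)/15 = 0.1430004
R(3,3) = 0.1429359 + (0.1429359 − 0.1102009)/63 = 0.1434555
R(4,3) = (64·0.1430004 − 0.1429359) / 63 = 0.1430014
R(4,4) = 0.1430014 + (0.1430014 − 0.1434555)/255 = 0.1429996
(Column j=1 coincides with Simpson's rule on the same nodes.)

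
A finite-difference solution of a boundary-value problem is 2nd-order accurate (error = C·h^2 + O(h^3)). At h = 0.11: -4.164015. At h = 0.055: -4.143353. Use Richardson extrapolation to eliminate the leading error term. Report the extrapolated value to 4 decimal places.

-4.1365

Extrapolated value = (4·A(h/2) − A(h)) / (4 − 1)
= (4·(-4.143353) − (-4.164015)) / 3
= -12.409397 / 3 = -4.136466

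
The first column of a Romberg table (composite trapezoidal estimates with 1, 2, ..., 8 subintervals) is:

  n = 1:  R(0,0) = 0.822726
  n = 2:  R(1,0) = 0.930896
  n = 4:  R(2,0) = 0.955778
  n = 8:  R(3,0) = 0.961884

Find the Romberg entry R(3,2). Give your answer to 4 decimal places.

Richardson extrapolation on the trapezoidal column (denominator 4−1=3):
R(2,1) = 0.955778 + (0.955778 − 0.930896)/3 = 0.964072
R(3,1) = (4·0.961884 − 0.955778) / 3 = 0.963919
R(3,2) = 0.963919 + (0.963919 − 0.964072)/15 = 0.963909

0.9639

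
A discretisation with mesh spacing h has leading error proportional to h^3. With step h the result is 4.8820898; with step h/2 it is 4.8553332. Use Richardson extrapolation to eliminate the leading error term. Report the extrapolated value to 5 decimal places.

4.85151

The leading error scales as h^3; refining by a factor of 2 reduces it by 2^3 = 8.
Extrapolated value = (8·A(h/2) − A(h)) / (8 − 1)
= (8·4.8553332 − 4.8820898) / 7
= 33.9605758 / 7 = 4.8515108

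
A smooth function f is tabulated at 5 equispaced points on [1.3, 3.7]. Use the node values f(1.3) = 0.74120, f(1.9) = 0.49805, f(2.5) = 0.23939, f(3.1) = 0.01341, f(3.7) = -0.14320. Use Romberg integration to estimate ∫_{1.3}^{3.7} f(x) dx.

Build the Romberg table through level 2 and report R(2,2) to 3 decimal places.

R(0,0) (trapezoid, 1 panel, h=2.4000): 0.71760
R(1,0) (trapezoid, 2 panels, h=1.2000): 0.64607
R(2,0) (trapezoid, 4 panels, h=0.6000): 0.62991
R(1,1) = 0.64607 + (0.64607 − 0.71760)/3 = 0.62223
R(2,1) = 0.62991 + (0.62991 − 0.64607)/3 = 0.62452
R(2,2) = 0.62452 + (0.62452 − 0.62223)/15 = 0.62467

0.625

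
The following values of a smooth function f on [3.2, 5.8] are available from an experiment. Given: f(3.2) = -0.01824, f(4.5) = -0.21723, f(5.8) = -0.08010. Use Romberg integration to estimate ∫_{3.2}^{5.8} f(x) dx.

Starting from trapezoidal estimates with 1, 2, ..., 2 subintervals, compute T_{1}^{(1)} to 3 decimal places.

-0.419

T_{0}^{(0)} (trapezoid, 1 panel, h=2.6000): -0.12784
T_{1}^{(0)} (trapezoid, 2 panels, h=1.3000): -0.34632
T_{1}^{(1)} = -0.34632 + (-0.34632 − (-0.12784))/3 = -0.41915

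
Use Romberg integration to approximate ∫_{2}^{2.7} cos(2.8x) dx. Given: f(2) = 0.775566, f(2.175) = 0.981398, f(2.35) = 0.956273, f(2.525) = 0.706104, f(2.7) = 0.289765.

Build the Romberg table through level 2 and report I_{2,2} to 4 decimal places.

I_{0,0} (trapezoid, 1 panel, h=0.7000): 0.372866
I_{1,0} (trapezoid, 2 panels, h=0.3500): 0.521128
I_{2,0} (trapezoid, 4 panels, h=0.1750): 0.555877
I_{1,1} = 0.521128 + (0.521128 − 0.372866)/3 = 0.570549
I_{2,1} = 0.555877 + (0.555877 − 0.521128)/3 = 0.567460
I_{2,2} = 0.567460 + (0.567460 − 0.570549)/15 = 0.567254

0.5673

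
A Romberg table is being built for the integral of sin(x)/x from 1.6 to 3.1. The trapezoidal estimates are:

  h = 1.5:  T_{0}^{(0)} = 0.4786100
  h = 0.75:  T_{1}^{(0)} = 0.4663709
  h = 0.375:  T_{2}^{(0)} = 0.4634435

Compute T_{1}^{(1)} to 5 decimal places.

0.46229

Richardson extrapolation on the trapezoidal column (denominator 4−1=3):
T_{1}^{(1)} = (4·0.4663709 − 0.4786100) / 3 = 0.4622912
(Column j=1 coincides with Simpson's rule on the same nodes.)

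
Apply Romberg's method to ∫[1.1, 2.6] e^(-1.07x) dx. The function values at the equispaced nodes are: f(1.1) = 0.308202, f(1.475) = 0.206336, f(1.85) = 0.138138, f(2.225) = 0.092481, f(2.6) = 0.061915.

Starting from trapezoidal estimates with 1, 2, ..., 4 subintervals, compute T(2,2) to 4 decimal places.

T(0,0) (trapezoid, 1 panel, h=1.5000): 0.277588
T(1,0) (trapezoid, 2 panels, h=0.7500): 0.242397
T(2,0) (trapezoid, 4 panels, h=0.3750): 0.233255
T(1,1) = 0.242397 + (0.242397 − 0.277588)/3 = 0.230667
T(2,1) = 0.233255 + (0.233255 − 0.242397)/3 = 0.230208
T(2,2) = 0.230208 + (0.230208 − 0.230667)/15 = 0.230177

0.2302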